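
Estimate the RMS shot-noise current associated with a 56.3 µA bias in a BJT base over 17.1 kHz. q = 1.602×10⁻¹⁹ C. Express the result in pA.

I_n = √(2qI·B)
2qI·B = 2 × 1.602×10⁻¹⁹ × 5.63×10⁻⁵ × 1.71×10⁴ = 3.08×10⁻¹⁹ A²
I_n = √(3.08×10⁻¹⁹) = 5.55×10⁻¹⁰ A = 555 pA

555 pA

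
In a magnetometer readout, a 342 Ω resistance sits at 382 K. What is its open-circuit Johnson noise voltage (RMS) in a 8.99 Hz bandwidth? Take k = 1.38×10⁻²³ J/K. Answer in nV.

V_n = √(4kTRB)
4kTRB = 4 × 1.38×10⁻²³ × 382 × 3.42×10² × 8.99×10⁰ = 6.48×10⁻¹⁷ V²
V_n = √(6.48×10⁻¹⁷) = 8.05×10⁻⁹ V = 8.05 nV

8.05 nV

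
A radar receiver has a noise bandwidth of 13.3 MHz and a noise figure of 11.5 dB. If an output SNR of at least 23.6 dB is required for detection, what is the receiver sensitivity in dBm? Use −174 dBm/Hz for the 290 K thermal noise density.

Sensitivity = −174 + 10 log₁₀(B) + NF + SNR_min
= −174 + 71.24 + 11.5 + 23.6
= −67.66 dBm → −67.7 dBm

−67.7 dBm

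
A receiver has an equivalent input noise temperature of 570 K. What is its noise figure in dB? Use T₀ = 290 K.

4.72 dB

F = 1 + T_e/T₀ = 1 + 570/290 = 2.96552
NF = 10 log₁₀(2.96552) = 4.72 dB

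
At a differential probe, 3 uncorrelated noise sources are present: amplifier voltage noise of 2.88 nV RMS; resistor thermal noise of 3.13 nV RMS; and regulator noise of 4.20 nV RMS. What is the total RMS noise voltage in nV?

Uncorrelated sources add in power (mean-square): V_tot = √(ΣV_i²)
V_tot = √[(2.88×10⁻⁹)² + (3.13×10⁻⁹)² + (4.20×10⁻⁹)²] = 5.98×10⁻⁹ V = 5.98 nV

5.98 nV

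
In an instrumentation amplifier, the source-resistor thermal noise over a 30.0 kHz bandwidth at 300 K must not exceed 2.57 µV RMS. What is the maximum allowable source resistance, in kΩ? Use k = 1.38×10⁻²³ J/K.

Johnson–Nyquist: V_n = √(4kTRB) ⇒ R = V_n² / (4kTB)
4kTB = 4 × 1.38×10⁻²³ × 300 × 3.00×10⁴ = 4.97×10⁻¹⁶
R = (2.57×10⁻⁶)² / 4.97×10⁻¹⁶ = 1.33×10⁴ Ω = 13.3 kΩ

13.3 kΩ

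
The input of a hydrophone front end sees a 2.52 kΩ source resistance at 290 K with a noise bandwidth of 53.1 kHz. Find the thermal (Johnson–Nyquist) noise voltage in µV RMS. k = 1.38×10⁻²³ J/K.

1.46 µV

V_n = √(4kTRB)
4kTRB = 4 × 1.38×10⁻²³ × 290 × 2.52×10³ × 5.31×10⁴ = 2.14×10⁻¹² V²
V_n = √(2.14×10⁻¹²) = 1.46×10⁻⁶ V = 1.46 µV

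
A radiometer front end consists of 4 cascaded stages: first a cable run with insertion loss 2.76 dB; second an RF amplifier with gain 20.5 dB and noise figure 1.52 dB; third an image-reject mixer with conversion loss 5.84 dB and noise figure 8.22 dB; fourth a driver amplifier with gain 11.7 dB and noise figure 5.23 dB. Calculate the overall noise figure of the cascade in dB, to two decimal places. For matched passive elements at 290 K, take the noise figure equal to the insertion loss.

4.66 dB

Convert to linear (a loss of L dB is a gain of −L dB): F_i = 10^(NF_i/10), G_i = 10^(G_i,dB/10)
  Stage 1: F_1 = 10^(2.76/10) = 1.888, G_1 = 10^(−2.76/10) = 0.5297
  Stage 2: F_2 = 10^(1.52/10) = 1.419, G_2 = 10^(20.5/10) = 112.2
  Stage 3: F_3 = 10^(8.22/10) = 6.637, G_3 = 10^(−5.84/10) = 0.2606
  Stage 4: F_4 = 10^(5.23/10) = 3.334, G_4 = 10^(11.7/10) = 14.79
Friis cascade:
  F = 1.888 + (1.419 − 1)/0.5297 + (6.637 − 1)/59.43 + (3.334 − 1)/15.49 = 2.925
NF = 10 log₁₀(2.925) = 4.66 dB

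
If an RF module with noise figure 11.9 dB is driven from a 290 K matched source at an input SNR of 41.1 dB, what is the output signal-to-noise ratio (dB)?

29.2 dB

By definition F = SNR_in/SNR_out, so in dB: SNR_out = SNR_in − NF
SNR_out = 41.1 − 11.9 = 29.2 dB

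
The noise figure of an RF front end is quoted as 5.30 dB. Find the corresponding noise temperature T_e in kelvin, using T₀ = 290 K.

F = 10^(5.30/10) = 3.38844
T_e = (F − 1)·T₀ = (3.38844 − 1) × 290 = 693 K

693 K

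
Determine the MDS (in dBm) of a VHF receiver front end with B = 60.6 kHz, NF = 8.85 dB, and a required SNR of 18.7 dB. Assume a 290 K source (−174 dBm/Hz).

−98.6 dBm

Sensitivity = −174 + 10 log₁₀(B) + NF + SNR_min
= −174 + 47.82 + 8.85 + 18.7
= −98.63 dBm → −98.6 dBm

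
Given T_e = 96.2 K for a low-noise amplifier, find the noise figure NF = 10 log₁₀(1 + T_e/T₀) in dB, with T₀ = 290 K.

1.24 dB

F = 1 + T_e/T₀ = 1 + 96.2/290 = 1.33172
NF = 10 log₁₀(1.33172) = 1.24 dB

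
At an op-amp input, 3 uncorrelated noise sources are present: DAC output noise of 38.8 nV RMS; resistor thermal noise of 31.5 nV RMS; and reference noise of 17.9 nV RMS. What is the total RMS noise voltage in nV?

Uncorrelated sources add in power (mean-square): V_tot = √(ΣV_i²)
V_tot = √[(3.88×10⁻⁸)² + (3.15×10⁻⁸)² + (1.79×10⁻⁸)²] = 5.31×10⁻⁸ V = 53.1 nV

53.1 nV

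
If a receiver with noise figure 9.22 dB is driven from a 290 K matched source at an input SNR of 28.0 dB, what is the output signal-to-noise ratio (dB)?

18.78 dB

By definition F = SNR_in/SNR_out, so in dB: SNR_out = SNR_in − NF
SNR_out = 28.0 − 9.22 = 18.78 dB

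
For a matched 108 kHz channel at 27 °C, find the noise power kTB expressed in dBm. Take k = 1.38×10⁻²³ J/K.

−123.5 dBm

T = 27 °C + 273.15 = 300.15 K
P_n = kTB = 1.38×10⁻²³ × 300.15 × 1.08×10⁵ = 4.47×10⁻¹⁶ W
In dBm: 10 log₁₀(4.47×10⁻¹⁶ / 10⁻³) = −123.5 dBm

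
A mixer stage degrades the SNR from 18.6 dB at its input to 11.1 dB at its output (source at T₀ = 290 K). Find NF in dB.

7.5 dB

NF (dB) = SNR_in(dB) − SNR_out(dB) when the source is at T₀
NF = 18.6 − 11.1 = 7.5 dB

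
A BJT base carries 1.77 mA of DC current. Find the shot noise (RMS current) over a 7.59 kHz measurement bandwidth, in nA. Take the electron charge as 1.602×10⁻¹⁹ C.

I_n = √(2qI·B)
2qI·B = 2 × 1.602×10⁻¹⁹ × 1.77×10⁻³ × 7.59×10³ = 4.30×10⁻¹⁸ A²
I_n = √(4.30×10⁻¹⁸) = 2.07×10⁻⁹ A = 2.07 nA

2.07 nA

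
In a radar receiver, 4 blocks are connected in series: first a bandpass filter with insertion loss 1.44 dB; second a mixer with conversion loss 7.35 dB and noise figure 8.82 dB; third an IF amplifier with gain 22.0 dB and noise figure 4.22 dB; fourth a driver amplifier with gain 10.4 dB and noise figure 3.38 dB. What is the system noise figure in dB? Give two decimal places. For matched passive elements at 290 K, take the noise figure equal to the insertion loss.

13.64 dB

Convert to linear (a loss of L dB is a gain of −L dB): F_i = 10^(NF_i/10), G_i = 10^(G_i,dB/10)
  Stage 1: F_1 = 10^(1.44/10) = 1.393, G_1 = 10^(−1.44/10) = 0.7178
  Stage 2: F_2 = 10^(8.82/10) = 7.621, G_2 = 10^(−7.35/10) = 0.1841
  Stage 3: F_3 = 10^(4.22/10) = 2.642, G_3 = 10^(22.0/10) = 158.5
  Stage 4: F_4 = 10^(3.38/10) = 2.178, G_4 = 10^(10.4/10) = 10.96
Friis cascade:
  F = 1.393 + (7.621 − 1)/0.7178 + (2.642 − 1)/0.1321 + (2.178 − 1)/20.94 = 23.10
NF = 10 log₁₀(23.10) = 13.64 dB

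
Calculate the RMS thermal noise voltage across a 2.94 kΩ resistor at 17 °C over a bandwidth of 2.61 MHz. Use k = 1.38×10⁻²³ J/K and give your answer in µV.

11.1 µV

T = 17 °C + 273.15 = 290.15 K
V_n = √(4kTRB)
4kTRB = 4 × 1.38×10⁻²³ × 290.15 × 2.94×10³ × 2.61×10⁶ = 1.23×10⁻¹⁰ V²
V_n = √(1.23×10⁻¹⁰) = 1.11×10⁻⁵ V = 11.1 µV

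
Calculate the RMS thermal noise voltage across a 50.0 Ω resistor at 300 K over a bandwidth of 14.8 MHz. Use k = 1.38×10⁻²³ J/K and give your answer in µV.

3.50 µV

V_n = √(4kTRB)
4kTRB = 4 × 1.38×10⁻²³ × 300 × 5.00×10¹ × 1.48×10⁷ = 1.23×10⁻¹¹ V²
V_n = √(1.23×10⁻¹¹) = 3.50×10⁻⁶ V = 3.50 µV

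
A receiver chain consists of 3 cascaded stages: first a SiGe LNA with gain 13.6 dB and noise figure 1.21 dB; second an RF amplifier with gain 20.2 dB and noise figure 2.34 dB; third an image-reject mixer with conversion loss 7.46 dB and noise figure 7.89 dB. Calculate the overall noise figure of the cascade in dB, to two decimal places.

Convert to linear (a loss of L dB is a gain of −L dB): F_i = 10^(NF_i/10), G_i = 10^(G_i,dB/10)
  Stage 1: F_1 = 10^(1.21/10) = 1.321, G_1 = 10^(13.6/10) = 22.91
  Stage 2: F_2 = 10^(2.34/10) = 1.714, G_2 = 10^(20.2/10) = 104.7
  Stage 3: F_3 = 10^(7.89/10) = 6.152, G_3 = 10^(−7.46/10) = 0.1795
Friis cascade:
  F = 1.321 + (1.714 − 1)/22.91 + (6.152 − 1)/2399 = 1.355
NF = 10 log₁₀(1.355) = 1.32 dB

1.32 dB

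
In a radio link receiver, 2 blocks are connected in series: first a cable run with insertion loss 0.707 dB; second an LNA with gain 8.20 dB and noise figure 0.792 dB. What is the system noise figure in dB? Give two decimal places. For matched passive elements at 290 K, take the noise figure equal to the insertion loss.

Convert to linear (a loss of L dB is a gain of −L dB): F_i = 10^(NF_i/10), G_i = 10^(G_i,dB/10)
  Stage 1: F_1 = 10^(0.707/10) = 1.177, G_1 = 10^(−0.707/10) = 0.8498
  Stage 2: F_2 = 10^(0.792/10) = 1.200, G_2 = 10^(8.20/10) = 6.607
Friis cascade:
  F = 1.177 + (1.200 − 1)/0.8498 = 1.412
NF = 10 log₁₀(1.412) = 1.50 dB

1.50 dB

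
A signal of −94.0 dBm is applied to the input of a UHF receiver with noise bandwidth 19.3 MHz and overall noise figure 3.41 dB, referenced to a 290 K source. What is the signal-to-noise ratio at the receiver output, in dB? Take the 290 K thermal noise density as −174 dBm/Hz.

Noise floor: N = −174 + 10 log₁₀(B) + NF
10 log₁₀(1.93×10⁷) = 72.86 dB
N = −174 + 72.86 + 3.41 = −97.73 dBm
SNR = P_sig − N = −94.0 − (−97.73) = 3.73 dB → 3.7 dB

3.7 dB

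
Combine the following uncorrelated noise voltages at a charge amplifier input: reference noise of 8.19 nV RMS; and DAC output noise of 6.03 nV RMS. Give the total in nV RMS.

10.2 nV

Uncorrelated sources add in power (mean-square): V_tot = √(ΣV_i²)
V_tot = √[(8.19×10⁻⁹)² + (6.03×10⁻⁹)²] = 1.02×10⁻⁸ V = 10.2 nV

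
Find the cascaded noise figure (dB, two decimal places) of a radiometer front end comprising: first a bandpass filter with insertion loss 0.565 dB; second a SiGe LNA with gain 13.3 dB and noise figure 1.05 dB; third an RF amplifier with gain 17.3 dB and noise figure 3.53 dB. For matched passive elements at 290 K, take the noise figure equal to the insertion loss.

Convert to linear (a loss of L dB is a gain of −L dB): F_i = 10^(NF_i/10), G_i = 10^(G_i,dB/10)
  Stage 1: F_1 = 10^(0.565/10) = 1.139, G_1 = 10^(−0.565/10) = 0.8780
  Stage 2: F_2 = 10^(1.05/10) = 1.274, G_2 = 10^(13.3/10) = 21.38
  Stage 3: F_3 = 10^(3.53/10) = 2.254, G_3 = 10^(17.3/10) = 53.70
Friis cascade:
  F = 1.139 + (1.274 − 1)/0.8780 + (2.254 − 1)/18.77 = 1.517
NF = 10 log₁₀(1.517) = 1.81 dB

1.81 dB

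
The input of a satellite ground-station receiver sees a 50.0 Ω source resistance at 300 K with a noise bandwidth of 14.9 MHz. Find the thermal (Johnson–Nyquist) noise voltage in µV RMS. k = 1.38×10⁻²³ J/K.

V_n = √(4kTRB)
4kTRB = 4 × 1.38×10⁻²³ × 300 × 5.00×10¹ × 1.49×10⁷ = 1.23×10⁻¹¹ V²
V_n = √(1.23×10⁻¹¹) = 3.51×10⁻⁶ V = 3.51 µV

3.51 µV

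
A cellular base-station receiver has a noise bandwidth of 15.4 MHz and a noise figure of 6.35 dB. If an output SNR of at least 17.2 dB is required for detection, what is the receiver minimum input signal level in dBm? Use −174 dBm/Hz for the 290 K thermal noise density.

Sensitivity = −174 + 10 log₁₀(B) + NF + SNR_min
= −174 + 71.88 + 6.35 + 17.2
= −78.57 dBm → −78.6 dBm

−78.6 dBm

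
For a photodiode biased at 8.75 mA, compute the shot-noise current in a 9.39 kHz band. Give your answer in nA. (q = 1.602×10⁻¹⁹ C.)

I_n = √(2qI·B)
2qI·B = 2 × 1.602×10⁻¹⁹ × 8.75×10⁻³ × 9.39×10³ = 2.63×10⁻¹⁷ A²
I_n = √(2.63×10⁻¹⁷) = 5.13×10⁻⁹ A = 5.13 nA

5.13 nA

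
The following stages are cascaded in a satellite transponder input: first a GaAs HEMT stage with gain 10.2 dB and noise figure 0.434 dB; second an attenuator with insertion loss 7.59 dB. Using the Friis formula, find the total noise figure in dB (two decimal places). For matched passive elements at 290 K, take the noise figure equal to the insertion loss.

1.93 dB

Convert to linear (a loss of L dB is a gain of −L dB): F_i = 10^(NF_i/10), G_i = 10^(G_i,dB/10)
  Stage 1: F_1 = 10^(0.434/10) = 1.105, G_1 = 10^(10.2/10) = 10.47
  Stage 2: F_2 = 10^(7.59/10) = 5.741, G_2 = 10^(−7.59/10) = 0.1742
Friis cascade:
  F = 1.105 + (5.741 − 1)/10.47 = 1.558
NF = 10 log₁₀(1.558) = 1.93 dB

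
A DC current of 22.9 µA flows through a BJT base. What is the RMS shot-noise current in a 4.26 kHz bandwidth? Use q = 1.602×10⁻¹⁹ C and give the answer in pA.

177 pA

I_n = √(2qI·B)
2qI·B = 2 × 1.602×10⁻¹⁹ × 2.29×10⁻⁵ × 4.26×10³ = 3.13×10⁻²⁰ A²
I_n = √(3.13×10⁻²⁰) = 1.77×10⁻¹⁰ A = 177 pA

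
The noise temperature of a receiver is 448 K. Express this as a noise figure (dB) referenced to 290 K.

4.06 dB

F = 1 + T_e/T₀ = 1 + 448/290 = 2.54483
NF = 10 log₁₀(2.54483) = 4.06 dB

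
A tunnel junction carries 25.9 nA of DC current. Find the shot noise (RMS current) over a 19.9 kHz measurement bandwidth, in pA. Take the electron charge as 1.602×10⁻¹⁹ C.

I_n = √(2qI·B)
2qI·B = 2 × 1.602×10⁻¹⁹ × 2.59×10⁻⁸ × 1.99×10⁴ = 1.65×10⁻²² A²
I_n = √(1.65×10⁻²²) = 1.29×10⁻¹¹ A = 12.9 pA

12.9 pA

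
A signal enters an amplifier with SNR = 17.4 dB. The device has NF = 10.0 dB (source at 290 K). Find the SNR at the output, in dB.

By definition F = SNR_in/SNR_out, so in dB: SNR_out = SNR_in − NF
SNR_out = 17.4 − 10.0 = 7.4 dB

7.4 dB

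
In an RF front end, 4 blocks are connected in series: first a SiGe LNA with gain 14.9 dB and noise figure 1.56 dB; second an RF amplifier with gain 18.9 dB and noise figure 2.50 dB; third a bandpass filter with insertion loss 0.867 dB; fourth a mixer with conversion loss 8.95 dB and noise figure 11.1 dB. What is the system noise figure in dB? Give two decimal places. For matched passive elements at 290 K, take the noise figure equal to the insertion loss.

Convert to linear (a loss of L dB is a gain of −L dB): F_i = 10^(NF_i/10), G_i = 10^(G_i,dB/10)
  Stage 1: F_1 = 10^(1.56/10) = 1.432, G_1 = 10^(14.9/10) = 30.90
  Stage 2: F_2 = 10^(2.50/10) = 1.778, G_2 = 10^(18.9/10) = 77.62
  Stage 3: F_3 = 10^(0.867/10) = 1.221, G_3 = 10^(−0.867/10) = 0.8190
  Stage 4: F_4 = 10^(11.1/10) = 12.88, G_4 = 10^(−8.95/10) = 0.1274
Friis cascade:
  F = 1.432 + (1.778 − 1)/30.90 + (1.221 − 1)/2399 + (12.88 − 1)/1965 = 1.464
NF = 10 log₁₀(1.464) = 1.65 dB

1.65 dB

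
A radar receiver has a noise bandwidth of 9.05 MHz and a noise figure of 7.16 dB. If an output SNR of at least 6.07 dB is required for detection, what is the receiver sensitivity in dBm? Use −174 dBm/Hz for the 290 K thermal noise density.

Sensitivity = −174 + 10 log₁₀(B) + NF + SNR_min
= −174 + 69.57 + 7.16 + 6.07
= −91.20 dBm → −91.2 dBm

−91.2 dBm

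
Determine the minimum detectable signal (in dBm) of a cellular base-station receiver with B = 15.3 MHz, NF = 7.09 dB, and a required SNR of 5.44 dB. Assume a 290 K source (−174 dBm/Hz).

Sensitivity = −174 + 10 log₁₀(B) + NF + SNR_min
= −174 + 71.85 + 7.09 + 5.44
= −89.62 dBm → −89.6 dBm

−89.6 dBm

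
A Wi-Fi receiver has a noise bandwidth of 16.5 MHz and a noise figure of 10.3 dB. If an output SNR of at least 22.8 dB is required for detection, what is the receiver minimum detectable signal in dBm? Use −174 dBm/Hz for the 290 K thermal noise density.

−68.7 dBm

Sensitivity = −174 + 10 log₁₀(B) + NF + SNR_min
= −174 + 72.17 + 10.3 + 22.8
= −68.73 dBm → −68.7 dBm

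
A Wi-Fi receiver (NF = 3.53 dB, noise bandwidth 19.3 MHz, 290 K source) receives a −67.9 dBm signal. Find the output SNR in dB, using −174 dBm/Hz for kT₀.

29.7 dB

Noise floor: N = −174 + 10 log₁₀(B) + NF
10 log₁₀(1.93×10⁷) = 72.86 dB
N = −174 + 72.86 + 3.53 = −97.61 dBm
SNR = P_sig − N = −67.9 − (−97.61) = 29.71 dB → 29.7 dB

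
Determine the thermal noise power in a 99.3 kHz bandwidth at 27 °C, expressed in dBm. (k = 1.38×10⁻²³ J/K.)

T = 27 °C + 273.15 = 300.15 K
P_n = kTB = 1.38×10⁻²³ × 300.15 × 9.93×10⁴ = 4.11×10⁻¹⁶ W
In dBm: 10 log₁₀(4.11×10⁻¹⁶ / 10⁻³) = −123.9 dBm

−123.9 dBm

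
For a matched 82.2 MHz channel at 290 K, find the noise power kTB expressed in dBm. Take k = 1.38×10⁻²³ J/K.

−94.8 dBm

P_n = kTB = 1.38×10⁻²³ × 290 × 8.22×10⁷ = 3.29×10⁻¹³ W
In dBm: 10 log₁₀(3.29×10⁻¹³ / 10⁻³) = −94.8 dBm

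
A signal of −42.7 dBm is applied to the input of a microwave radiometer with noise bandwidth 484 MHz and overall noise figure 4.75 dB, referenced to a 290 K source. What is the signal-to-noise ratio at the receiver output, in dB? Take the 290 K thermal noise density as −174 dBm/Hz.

39.7 dB

Noise floor: N = −174 + 10 log₁₀(B) + NF
10 log₁₀(4.84×10⁸) = 86.85 dB
N = −174 + 86.85 + 4.75 = −82.40 dBm
SNR = P_sig − N = −42.7 − (−82.40) = 39.70 dB → 39.7 dB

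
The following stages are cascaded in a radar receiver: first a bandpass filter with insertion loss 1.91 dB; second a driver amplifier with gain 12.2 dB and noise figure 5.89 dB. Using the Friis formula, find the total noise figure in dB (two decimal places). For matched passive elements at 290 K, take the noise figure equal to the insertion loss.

7.80 dB

Convert to linear (a loss of L dB is a gain of −L dB): F_i = 10^(NF_i/10), G_i = 10^(G_i,dB/10)
  Stage 1: F_1 = 10^(1.91/10) = 1.552, G_1 = 10^(−1.91/10) = 0.6442
  Stage 2: F_2 = 10^(5.89/10) = 3.882, G_2 = 10^(12.2/10) = 16.60
Friis cascade:
  F = 1.552 + (3.882 − 1)/0.6442 = 6.026
NF = 10 log₁₀(6.026) = 7.80 dB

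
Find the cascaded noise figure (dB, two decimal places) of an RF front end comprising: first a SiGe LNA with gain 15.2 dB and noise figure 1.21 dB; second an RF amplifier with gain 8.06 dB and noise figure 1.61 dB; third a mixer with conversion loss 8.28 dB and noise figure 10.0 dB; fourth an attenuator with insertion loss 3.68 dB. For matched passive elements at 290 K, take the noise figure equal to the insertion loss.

Convert to linear (a loss of L dB is a gain of −L dB): F_i = 10^(NF_i/10), G_i = 10^(G_i,dB/10)
  Stage 1: F_1 = 10^(1.21/10) = 1.321, G_1 = 10^(15.2/10) = 33.11
  Stage 2: F_2 = 10^(1.61/10) = 1.449, G_2 = 10^(8.06/10) = 6.397
  Stage 3: F_3 = 10^(10.0/10) = 10.00, G_3 = 10^(−8.28/10) = 0.1486
  Stage 4: F_4 = 10^(3.68/10) = 2.333, G_4 = 10^(−3.68/10) = 0.4285
Friis cascade:
  F = 1.321 + (1.449 − 1)/33.11 + (10.00 − 1)/211.8 + (2.333 − 1)/31.48 = 1.420
NF = 10 log₁₀(1.420) = 1.52 dB

1.52 dB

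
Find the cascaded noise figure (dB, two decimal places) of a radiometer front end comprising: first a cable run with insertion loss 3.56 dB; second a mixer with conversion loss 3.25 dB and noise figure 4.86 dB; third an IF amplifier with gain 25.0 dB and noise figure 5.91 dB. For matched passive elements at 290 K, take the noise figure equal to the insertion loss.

13.19 dB

Convert to linear (a loss of L dB is a gain of −L dB): F_i = 10^(NF_i/10), G_i = 10^(G_i,dB/10)
  Stage 1: F_1 = 10^(3.56/10) = 2.270, G_1 = 10^(−3.56/10) = 0.4406
  Stage 2: F_2 = 10^(4.86/10) = 3.062, G_2 = 10^(−3.25/10) = 0.4732
  Stage 3: F_3 = 10^(5.91/10) = 3.899, G_3 = 10^(25.0/10) = 316.2
Friis cascade:
  F = 2.270 + (3.062 − 1)/0.4406 + (3.899 − 1)/0.2084 = 20.86
NF = 10 log₁₀(20.86) = 13.19 dB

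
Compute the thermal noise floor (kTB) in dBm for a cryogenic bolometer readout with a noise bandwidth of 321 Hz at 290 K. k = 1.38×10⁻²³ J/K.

P_n = kTB = 1.38×10⁻²³ × 290 × 3.21×10² = 1.28×10⁻¹⁸ W
In dBm: 10 log₁₀(1.28×10⁻¹⁸ / 10⁻³) = −148.9 dBm

−148.9 dBm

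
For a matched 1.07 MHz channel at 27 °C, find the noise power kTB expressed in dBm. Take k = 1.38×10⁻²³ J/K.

T = 27 °C + 273.15 = 300.15 K
P_n = kTB = 1.38×10⁻²³ × 300.15 × 1.07×10⁶ = 4.43×10⁻¹⁵ W
In dBm: 10 log₁₀(4.43×10⁻¹⁵ / 10⁻³) = −113.5 dBm

−113.5 dBm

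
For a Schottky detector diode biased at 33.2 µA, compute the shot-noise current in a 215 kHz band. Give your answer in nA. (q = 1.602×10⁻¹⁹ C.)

I_n = √(2qI·B)
2qI·B = 2 × 1.602×10⁻¹⁹ × 3.32×10⁻⁵ × 2.15×10⁵ = 2.29×10⁻¹⁸ A²
I_n = √(2.29×10⁻¹⁸) = 1.51×10⁻⁹ A = 1.51 nA

1.51 nA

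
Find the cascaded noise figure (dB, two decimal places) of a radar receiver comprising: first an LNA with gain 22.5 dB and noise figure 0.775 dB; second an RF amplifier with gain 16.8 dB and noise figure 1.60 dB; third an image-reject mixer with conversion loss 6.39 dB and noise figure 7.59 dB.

Convert to linear (a loss of L dB is a gain of −L dB): F_i = 10^(NF_i/10), G_i = 10^(G_i,dB/10)
  Stage 1: F_1 = 10^(0.775/10) = 1.195, G_1 = 10^(22.5/10) = 177.8
  Stage 2: F_2 = 10^(1.60/10) = 1.445, G_2 = 10^(16.8/10) = 47.86
  Stage 3: F_3 = 10^(7.59/10) = 5.741, G_3 = 10^(−6.39/10) = 0.2296
Friis cascade:
  F = 1.195 + (1.445 − 1)/177.8 + (5.741 − 1)/8511 = 1.198
NF = 10 log₁₀(1.198) = 0.79 dB

0.79 dB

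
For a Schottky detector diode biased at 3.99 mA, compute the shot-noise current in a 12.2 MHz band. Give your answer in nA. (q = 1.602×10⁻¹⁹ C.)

I_n = √(2qI·B)
2qI·B = 2 × 1.602×10⁻¹⁹ × 3.99×10⁻³ × 1.22×10⁷ = 1.56×10⁻¹⁴ A²
I_n = √(1.56×10⁻¹⁴) = 1.25×10⁻⁷ A = 125 nA

125 nA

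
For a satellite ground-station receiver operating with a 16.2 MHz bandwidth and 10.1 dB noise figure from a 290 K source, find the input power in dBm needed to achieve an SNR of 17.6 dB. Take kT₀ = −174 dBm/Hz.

−74.2 dBm

Sensitivity = −174 + 10 log₁₀(B) + NF + SNR_min
= −174 + 72.1 + 10.1 + 17.6
= −74.2 dBm → −74.2 dBm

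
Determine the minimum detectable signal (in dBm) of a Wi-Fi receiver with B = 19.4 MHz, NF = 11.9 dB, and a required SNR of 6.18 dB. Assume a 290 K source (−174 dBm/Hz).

−83.0 dBm

Sensitivity = −174 + 10 log₁₀(B) + NF + SNR_min
= −174 + 72.88 + 11.9 + 6.18
= −83.04 dBm → −83.0 dBm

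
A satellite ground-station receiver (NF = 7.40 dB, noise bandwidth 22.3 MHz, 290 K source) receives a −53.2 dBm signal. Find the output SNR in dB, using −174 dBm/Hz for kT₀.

39.9 dB

Noise floor: N = −174 + 10 log₁₀(B) + NF
10 log₁₀(2.23×10⁷) = 73.48 dB
N = −174 + 73.48 + 7.40 = −93.12 dBm
SNR = P_sig − N = −53.2 − (−93.12) = 39.92 dB → 39.9 dB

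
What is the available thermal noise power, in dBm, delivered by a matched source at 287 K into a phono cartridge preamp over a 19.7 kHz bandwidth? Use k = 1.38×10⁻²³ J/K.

P_n = kTB = 1.38×10⁻²³ × 287 × 1.97×10⁴ = 7.80×10⁻¹⁷ W
In dBm: 10 log₁₀(7.80×10⁻¹⁷ / 10⁻³) = −131.1 dBm

−131.1 dBm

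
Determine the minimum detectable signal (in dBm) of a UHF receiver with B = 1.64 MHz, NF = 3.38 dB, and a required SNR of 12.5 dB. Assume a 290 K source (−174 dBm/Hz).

Sensitivity = −174 + 10 log₁₀(B) + NF + SNR_min
= −174 + 62.15 + 3.38 + 12.5
= −95.97 dBm → −96.0 dBm

−96.0 dBm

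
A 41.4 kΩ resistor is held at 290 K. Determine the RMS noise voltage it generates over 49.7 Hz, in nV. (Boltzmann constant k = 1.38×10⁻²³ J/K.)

181 nV

V_n = √(4kTRB)
4kTRB = 4 × 1.38×10⁻²³ × 290 × 4.14×10⁴ × 4.97×10¹ = 3.29×10⁻¹⁴ V²
V_n = √(3.29×10⁻¹⁴) = 1.81×10⁻⁷ V = 181 nV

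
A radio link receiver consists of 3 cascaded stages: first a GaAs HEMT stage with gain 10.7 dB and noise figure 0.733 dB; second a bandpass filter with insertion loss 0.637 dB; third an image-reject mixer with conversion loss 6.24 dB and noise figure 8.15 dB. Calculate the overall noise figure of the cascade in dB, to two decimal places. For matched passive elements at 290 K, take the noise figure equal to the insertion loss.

Convert to linear (a loss of L dB is a gain of −L dB): F_i = 10^(NF_i/10), G_i = 10^(G_i,dB/10)
  Stage 1: F_1 = 10^(0.733/10) = 1.184, G_1 = 10^(10.7/10) = 11.75
  Stage 2: F_2 = 10^(0.637/10) = 1.158, G_2 = 10^(−0.637/10) = 0.8636
  Stage 3: F_3 = 10^(8.15/10) = 6.531, G_3 = 10^(−6.24/10) = 0.2377
Friis cascade:
  F = 1.184 + (1.158 − 1)/11.75 + (6.531 − 1)/10.15 = 1.742
NF = 10 log₁₀(1.742) = 2.41 dB

2.41 dB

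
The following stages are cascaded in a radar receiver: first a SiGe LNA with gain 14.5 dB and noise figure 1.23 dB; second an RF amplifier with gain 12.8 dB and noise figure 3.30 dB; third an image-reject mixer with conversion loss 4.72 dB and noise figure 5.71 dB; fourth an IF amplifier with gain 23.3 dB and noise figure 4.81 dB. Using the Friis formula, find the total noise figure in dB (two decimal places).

1.41 dB

Convert to linear (a loss of L dB is a gain of −L dB): F_i = 10^(NF_i/10), G_i = 10^(G_i,dB/10)
  Stage 1: F_1 = 10^(1.23/10) = 1.327, G_1 = 10^(14.5/10) = 28.18
  Stage 2: F_2 = 10^(3.30/10) = 2.138, G_2 = 10^(12.8/10) = 19.05
  Stage 3: F_3 = 10^(5.71/10) = 3.724, G_3 = 10^(−4.72/10) = 0.3373
  Stage 4: F_4 = 10^(4.81/10) = 3.027, G_4 = 10^(23.3/10) = 213.8
Friis cascade:
  F = 1.327 + (2.138 − 1)/28.18 + (3.724 − 1)/537.0 + (3.027 − 1)/181.1 = 1.384
NF = 10 log₁₀(1.384) = 1.41 dB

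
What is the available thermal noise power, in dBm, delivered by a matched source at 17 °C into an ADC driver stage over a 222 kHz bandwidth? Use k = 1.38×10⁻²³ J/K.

T = 17 °C + 273.15 = 290.15 K
P_n = kTB = 1.38×10⁻²³ × 290.15 × 2.22×10⁵ = 8.89×10⁻¹⁶ W
In dBm: 10 log₁₀(8.89×10⁻¹⁶ / 10⁻³) = −120.5 dBm

−120.5 dBm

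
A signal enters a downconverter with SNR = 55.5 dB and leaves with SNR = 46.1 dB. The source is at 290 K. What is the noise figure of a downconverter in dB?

NF (dB) = SNR_in(dB) − SNR_out(dB) when the source is at T₀
NF = 55.5 − 46.1 = 9.4 dB

9.4 dB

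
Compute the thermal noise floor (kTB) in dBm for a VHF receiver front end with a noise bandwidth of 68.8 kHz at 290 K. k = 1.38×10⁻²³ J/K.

P_n = kTB = 1.38×10⁻²³ × 290 × 6.88×10⁴ = 2.75×10⁻¹⁶ W
In dBm: 10 log₁₀(2.75×10⁻¹⁶ / 10⁻³) = −125.6 dBm

−125.6 dBm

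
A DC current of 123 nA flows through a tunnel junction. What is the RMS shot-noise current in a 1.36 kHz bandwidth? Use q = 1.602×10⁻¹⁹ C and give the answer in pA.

I_n = √(2qI·B)
2qI·B = 2 × 1.602×10⁻¹⁹ × 1.23×10⁻⁷ × 1.36×10³ = 5.36×10⁻²³ A²
I_n = √(5.36×10⁻²³) = 7.32×10⁻¹² A = 7.32 pA

7.32 pA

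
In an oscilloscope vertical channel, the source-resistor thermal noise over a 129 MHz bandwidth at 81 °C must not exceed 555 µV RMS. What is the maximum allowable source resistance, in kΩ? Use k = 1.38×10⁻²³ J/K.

122 kΩ

T = 81 °C + 273.15 = 354.15 K
Johnson–Nyquist: V_n = √(4kTRB) ⇒ R = V_n² / (4kTB)
4kTB = 4 × 1.38×10⁻²³ × 354.15 × 1.29×10⁸ = 2.52×10⁻¹²
R = (5.55×10⁻⁴)² / 2.52×10⁻¹² = 1.22×10⁵ Ω = 122 kΩ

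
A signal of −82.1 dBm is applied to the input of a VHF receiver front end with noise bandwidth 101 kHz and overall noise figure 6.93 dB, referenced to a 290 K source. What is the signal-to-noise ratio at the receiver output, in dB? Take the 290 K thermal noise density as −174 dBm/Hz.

Noise floor: N = −174 + 10 log₁₀(B) + NF
10 log₁₀(1.01×10⁵) = 50.04 dB
N = −174 + 50.04 + 6.93 = −117.03 dBm
SNR = P_sig − N = −82.1 − (−117.03) = 34.93 dB → 34.9 dB

34.9 dB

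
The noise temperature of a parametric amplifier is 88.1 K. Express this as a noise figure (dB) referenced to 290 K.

1.15 dB

F = 1 + T_e/T₀ = 1 + 88.1/290 = 1.30379
NF = 10 log₁₀(1.30379) = 1.15 dB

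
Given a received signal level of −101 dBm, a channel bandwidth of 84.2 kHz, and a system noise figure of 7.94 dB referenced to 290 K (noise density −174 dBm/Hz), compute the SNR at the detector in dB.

15.8 dB

Noise floor: N = −174 + 10 log₁₀(B) + NF
10 log₁₀(8.42×10⁴) = 49.25 dB
N = −174 + 49.25 + 7.94 = −116.81 dBm
SNR = P_sig − N = −101 − (−116.81) = 15.81 dB → 15.8 dB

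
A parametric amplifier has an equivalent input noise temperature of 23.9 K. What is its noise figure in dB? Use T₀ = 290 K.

F = 1 + T_e/T₀ = 1 + 23.9/290 = 1.08241
NF = 10 log₁₀(1.08241) = 0.344 dB

0.344 dB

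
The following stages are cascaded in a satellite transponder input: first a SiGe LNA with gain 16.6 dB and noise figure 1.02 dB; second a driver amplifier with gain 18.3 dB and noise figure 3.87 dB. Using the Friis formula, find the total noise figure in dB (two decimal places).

1.13 dB

Convert to linear (a loss of L dB is a gain of −L dB): F_i = 10^(NF_i/10), G_i = 10^(G_i,dB/10)
  Stage 1: F_1 = 10^(1.02/10) = 1.265, G_1 = 10^(16.6/10) = 45.71
  Stage 2: F_2 = 10^(3.87/10) = 2.438, G_2 = 10^(18.3/10) = 67.61
Friis cascade:
  F = 1.265 + (2.438 − 1)/45.71 = 1.296
NF = 10 log₁₀(1.296) = 1.13 dB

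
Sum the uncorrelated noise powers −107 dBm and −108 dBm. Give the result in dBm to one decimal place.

−104.5 dBm

Convert to linear, add, convert back:
P₁ = 2.00×10⁻¹⁴ W, P₂ = 1.58×10⁻¹⁴ W
P_tot = 3.58×10⁻¹⁴ W → 10 log₁₀(P_tot / 10⁻³) = −104.5 dBm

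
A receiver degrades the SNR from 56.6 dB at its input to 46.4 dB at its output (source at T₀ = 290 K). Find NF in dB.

10.2 dB

NF (dB) = SNR_in(dB) − SNR_out(dB) when the source is at T₀
NF = 56.6 − 46.4 = 10.2 dB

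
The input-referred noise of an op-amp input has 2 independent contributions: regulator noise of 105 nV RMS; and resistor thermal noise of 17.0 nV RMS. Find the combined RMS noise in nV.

106 nV

Uncorrelated sources add in power (mean-square): V_tot = √(ΣV_i²)
V_tot = √[(1.05×10⁻⁷)² + (1.70×10⁻⁸)²] = 1.06×10⁻⁷ V = 106 nV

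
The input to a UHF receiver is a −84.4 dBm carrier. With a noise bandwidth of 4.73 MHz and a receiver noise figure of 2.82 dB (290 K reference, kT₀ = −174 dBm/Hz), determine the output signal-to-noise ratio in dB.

20.0 dB

Noise floor: N = −174 + 10 log₁₀(B) + NF
10 log₁₀(4.73×10⁶) = 66.75 dB
N = −174 + 66.75 + 2.82 = −104.43 dBm
SNR = P_sig − N = −84.4 − (−104.43) = 20.03 dB → 20.0 dB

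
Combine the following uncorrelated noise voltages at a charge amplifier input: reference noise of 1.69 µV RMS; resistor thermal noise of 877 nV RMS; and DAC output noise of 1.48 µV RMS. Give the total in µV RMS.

Uncorrelated sources add in power (mean-square): V_tot = √(ΣV_i²)
V_tot = √[(1.69×10⁻⁶)² + (8.77×10⁻⁷)² + (1.48×10⁻⁶)²] = 2.41×10⁻⁶ V = 2.41 µV

2.41 µV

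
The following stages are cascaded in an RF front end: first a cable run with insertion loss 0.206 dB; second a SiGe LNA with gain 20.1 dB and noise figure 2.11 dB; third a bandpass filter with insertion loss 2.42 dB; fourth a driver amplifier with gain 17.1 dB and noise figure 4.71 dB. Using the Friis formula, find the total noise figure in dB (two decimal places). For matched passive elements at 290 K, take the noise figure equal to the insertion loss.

Convert to linear (a loss of L dB is a gain of −L dB): F_i = 10^(NF_i/10), G_i = 10^(G_i,dB/10)
  Stage 1: F_1 = 10^(0.206/10) = 1.049, G_1 = 10^(−0.206/10) = 0.9537
  Stage 2: F_2 = 10^(2.11/10) = 1.626, G_2 = 10^(20.1/10) = 102.3
  Stage 3: F_3 = 10^(2.42/10) = 1.746, G_3 = 10^(−2.42/10) = 0.5728
  Stage 4: F_4 = 10^(4.71/10) = 2.958, G_4 = 10^(17.1/10) = 51.29
Friis cascade:
  F = 1.049 + (1.626 − 1)/0.9537 + (1.746 − 1)/97.59 + (2.958 − 1)/55.90 = 1.747
NF = 10 log₁₀(1.747) = 2.42 dB

2.42 dB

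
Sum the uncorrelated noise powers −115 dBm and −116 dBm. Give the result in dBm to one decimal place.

−112.5 dBm

Convert to linear, add, convert back:
P₁ = 3.16×10⁻¹⁵ W, P₂ = 2.51×10⁻¹⁵ W
P_tot = 5.67×10⁻¹⁵ W → 10 log₁₀(P_tot / 10⁻³) = −112.5 dBm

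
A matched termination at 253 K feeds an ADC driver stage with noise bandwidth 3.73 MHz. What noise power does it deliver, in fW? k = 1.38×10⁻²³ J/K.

13.0 fW

P_n = kTB = 1.38×10⁻²³ × 253 × 3.73×10⁶ = 1.30×10⁻¹⁴ W = 13.0 fW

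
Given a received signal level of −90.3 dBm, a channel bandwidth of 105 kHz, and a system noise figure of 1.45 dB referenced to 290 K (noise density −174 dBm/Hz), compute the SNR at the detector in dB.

32.0 dB

Noise floor: N = −174 + 10 log₁₀(B) + NF
10 log₁₀(1.05×10⁵) = 50.21 dB
N = −174 + 50.21 + 1.45 = −122.34 dBm
SNR = P_sig − N = −90.3 − (−122.34) = 32.04 dB → 32.0 dB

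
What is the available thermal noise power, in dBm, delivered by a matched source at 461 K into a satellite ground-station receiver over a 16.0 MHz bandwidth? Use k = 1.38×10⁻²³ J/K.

−99.9 dBm

P_n = kTB = 1.38×10⁻²³ × 461 × 1.60×10⁷ = 1.02×10⁻¹³ W
In dBm: 10 log₁₀(1.02×10⁻¹³ / 10⁻³) = −99.9 dBm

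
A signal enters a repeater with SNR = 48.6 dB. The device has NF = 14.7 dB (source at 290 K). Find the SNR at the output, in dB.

By definition F = SNR_in/SNR_out, so in dB: SNR_out = SNR_in − NF
SNR_out = 48.6 − 14.7 = 33.9 dB

33.9 dB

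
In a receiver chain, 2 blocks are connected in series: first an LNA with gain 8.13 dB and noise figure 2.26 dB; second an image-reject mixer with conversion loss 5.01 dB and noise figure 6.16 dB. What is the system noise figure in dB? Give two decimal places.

3.35 dB

Convert to linear (a loss of L dB is a gain of −L dB): F_i = 10^(NF_i/10), G_i = 10^(G_i,dB/10)
  Stage 1: F_1 = 10^(2.26/10) = 1.683, G_1 = 10^(8.13/10) = 6.501
  Stage 2: F_2 = 10^(6.16/10) = 4.130, G_2 = 10^(−5.01/10) = 0.3155
Friis cascade:
  F = 1.683 + (4.130 − 1)/6.501 = 2.164
NF = 10 log₁₀(2.164) = 3.35 dB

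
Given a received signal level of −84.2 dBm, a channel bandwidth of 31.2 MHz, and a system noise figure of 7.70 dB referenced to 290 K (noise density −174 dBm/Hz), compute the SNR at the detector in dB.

7.2 dB

Noise floor: N = −174 + 10 log₁₀(B) + NF
10 log₁₀(3.12×10⁷) = 74.94 dB
N = −174 + 74.94 + 7.70 = −91.36 dBm
SNR = P_sig − N = −84.2 − (−91.36) = 7.16 dB → 7.2 dB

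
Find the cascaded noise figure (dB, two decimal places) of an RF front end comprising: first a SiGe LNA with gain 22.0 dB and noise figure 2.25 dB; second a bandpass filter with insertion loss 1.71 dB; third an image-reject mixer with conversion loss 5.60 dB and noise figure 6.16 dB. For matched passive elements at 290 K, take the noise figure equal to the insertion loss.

Convert to linear (a loss of L dB is a gain of −L dB): F_i = 10^(NF_i/10), G_i = 10^(G_i,dB/10)
  Stage 1: F_1 = 10^(2.25/10) = 1.679, G_1 = 10^(22.0/10) = 158.5
  Stage 2: F_2 = 10^(1.71/10) = 1.483, G_2 = 10^(−1.71/10) = 0.6745
  Stage 3: F_3 = 10^(6.16/10) = 4.130, G_3 = 10^(−5.60/10) = 0.2754
Friis cascade:
  F = 1.679 + (1.483 − 1)/158.5 + (4.130 − 1)/106.9 = 1.711
NF = 10 log₁₀(1.711) = 2.33 dB

2.33 dB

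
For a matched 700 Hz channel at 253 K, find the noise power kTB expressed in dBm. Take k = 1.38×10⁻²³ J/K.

−146.1 dBm

P_n = kTB = 1.38×10⁻²³ × 253 × 7.00×10² = 2.44×10⁻¹⁸ W
In dBm: 10 log₁₀(2.44×10⁻¹⁸ / 10⁻³) = −146.1 dBm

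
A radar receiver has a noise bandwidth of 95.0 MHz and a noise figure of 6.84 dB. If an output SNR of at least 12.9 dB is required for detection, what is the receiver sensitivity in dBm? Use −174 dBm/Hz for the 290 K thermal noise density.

−74.5 dBm

Sensitivity = −174 + 10 log₁₀(B) + NF + SNR_min
= −174 + 79.78 + 6.84 + 12.9
= −74.48 dBm → −74.5 dBm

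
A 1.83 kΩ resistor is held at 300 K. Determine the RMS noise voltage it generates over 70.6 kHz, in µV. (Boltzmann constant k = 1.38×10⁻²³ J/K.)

1.46 µV

V_n = √(4kTRB)
4kTRB = 4 × 1.38×10⁻²³ × 300 × 1.83×10³ × 7.06×10⁴ = 2.14×10⁻¹² V²
V_n = √(2.14×10⁻¹²) = 1.46×10⁻⁶ V = 1.46 µV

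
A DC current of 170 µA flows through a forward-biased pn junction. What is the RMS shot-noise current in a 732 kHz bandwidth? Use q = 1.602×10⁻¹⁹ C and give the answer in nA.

6.31 nA

I_n = √(2qI·B)
2qI·B = 2 × 1.602×10⁻¹⁹ × 1.70×10⁻⁴ × 7.32×10⁵ = 3.99×10⁻¹⁷ A²
I_n = √(3.99×10⁻¹⁷) = 6.31×10⁻⁹ A = 6.31 nA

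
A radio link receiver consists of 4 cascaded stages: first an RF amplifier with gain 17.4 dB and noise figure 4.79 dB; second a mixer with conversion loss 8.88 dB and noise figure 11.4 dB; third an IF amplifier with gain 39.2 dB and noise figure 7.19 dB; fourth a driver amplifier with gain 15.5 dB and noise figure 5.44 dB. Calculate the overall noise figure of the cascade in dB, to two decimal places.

5.85 dB

Convert to linear (a loss of L dB is a gain of −L dB): F_i = 10^(NF_i/10), G_i = 10^(G_i,dB/10)
  Stage 1: F_1 = 10^(4.79/10) = 3.013, G_1 = 10^(17.4/10) = 54.95
  Stage 2: F_2 = 10^(11.4/10) = 13.80, G_2 = 10^(−8.88/10) = 0.1294
  Stage 3: F_3 = 10^(7.19/10) = 5.236, G_3 = 10^(39.2/10) = 8318
  Stage 4: F_4 = 10^(5.44/10) = 3.499, G_4 = 10^(15.5/10) = 35.48
Friis cascade:
  F = 3.013 + (13.80 − 1)/54.95 + (5.236 − 1)/7.112 + (3.499 − 1)/5.916×10⁴ = 3.842
NF = 10 log₁₀(3.842) = 5.85 dB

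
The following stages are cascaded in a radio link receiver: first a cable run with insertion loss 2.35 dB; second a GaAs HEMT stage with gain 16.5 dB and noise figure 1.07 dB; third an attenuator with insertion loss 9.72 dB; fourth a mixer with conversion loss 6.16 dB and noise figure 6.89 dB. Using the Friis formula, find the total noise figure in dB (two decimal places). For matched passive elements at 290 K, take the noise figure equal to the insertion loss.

Convert to linear (a loss of L dB is a gain of −L dB): F_i = 10^(NF_i/10), G_i = 10^(G_i,dB/10)
  Stage 1: F_1 = 10^(2.35/10) = 1.718, G_1 = 10^(−2.35/10) = 0.5821
  Stage 2: F_2 = 10^(1.07/10) = 1.279, G_2 = 10^(16.5/10) = 44.67
  Stage 3: F_3 = 10^(9.72/10) = 9.376, G_3 = 10^(−9.72/10) = 0.1067
  Stage 4: F_4 = 10^(6.89/10) = 4.887, G_4 = 10^(−6.16/10) = 0.2421
Friis cascade:
  F = 1.718 + (1.279 − 1)/0.5821 + (9.376 − 1)/26.00 + (4.887 − 1)/2.773 = 3.921
NF = 10 log₁₀(3.921) = 5.93 dB

5.93 dB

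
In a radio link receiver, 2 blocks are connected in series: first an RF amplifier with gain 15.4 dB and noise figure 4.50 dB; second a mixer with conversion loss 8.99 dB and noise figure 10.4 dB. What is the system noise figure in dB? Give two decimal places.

Convert to linear (a loss of L dB is a gain of −L dB): F_i = 10^(NF_i/10), G_i = 10^(G_i,dB/10)
  Stage 1: F_1 = 10^(4.50/10) = 2.818, G_1 = 10^(15.4/10) = 34.67
  Stage 2: F_2 = 10^(10.4/10) = 10.96, G_2 = 10^(−8.99/10) = 0.1262
Friis cascade:
  F = 2.818 + (10.96 − 1)/34.67 = 3.106
NF = 10 log₁₀(3.106) = 4.92 dB

4.92 dB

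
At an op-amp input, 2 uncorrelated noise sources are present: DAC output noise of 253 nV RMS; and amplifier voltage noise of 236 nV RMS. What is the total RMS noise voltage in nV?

346 nV

Uncorrelated sources add in power (mean-square): V_tot = √(ΣV_i²)
V_tot = √[(2.53×10⁻⁷)² + (2.36×10⁻⁷)²] = 3.46×10⁻⁷ V = 346 nV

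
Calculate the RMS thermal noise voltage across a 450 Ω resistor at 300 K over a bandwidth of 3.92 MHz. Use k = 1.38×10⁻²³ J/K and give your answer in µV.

V_n = √(4kTRB)
4kTRB = 4 × 1.38×10⁻²³ × 300 × 4.50×10² × 3.92×10⁶ = 2.92×10⁻¹¹ V²
V_n = √(2.92×10⁻¹¹) = 5.40×10⁻⁶ V = 5.40 µV

5.40 µV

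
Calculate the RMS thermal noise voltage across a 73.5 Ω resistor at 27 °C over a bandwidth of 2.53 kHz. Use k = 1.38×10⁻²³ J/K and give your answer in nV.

55.5 nV

T = 27 °C + 273.15 = 300.15 K
V_n = √(4kTRB)
4kTRB = 4 × 1.38×10⁻²³ × 300.15 × 7.35×10¹ × 2.53×10³ = 3.08×10⁻¹⁵ V²
V_n = √(3.08×10⁻¹⁵) = 5.55×10⁻⁸ V = 55.5 nV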